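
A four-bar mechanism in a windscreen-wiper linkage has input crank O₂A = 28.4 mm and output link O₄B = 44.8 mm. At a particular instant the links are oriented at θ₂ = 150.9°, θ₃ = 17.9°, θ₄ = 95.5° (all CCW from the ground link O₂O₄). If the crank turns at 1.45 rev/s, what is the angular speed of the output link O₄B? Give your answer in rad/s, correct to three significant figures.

4.32

ω₂ = 9.111 rad/s (from 1.45 rev/s).
Differentiating the loop-closure r₂e^{iθ₂}+r₃e^{iθ₃}=r₁+r₄e^{iθ₄} gives r₂ω₂e^{iθ₂}+r₃ω₃e^{iθ₃}=r₄ω₄e^{iθ₄}.
Eliminating the other unknown: ω₄ = r₂ω₂ sin(θ₂−θ₃) / [r₄ sin(θ₄−θ₃)].
Numerator sine = +0.73135; denominator sine = +0.97667.
Result = 0.0284·9.111·(+0.73135) / (0.0448·(+0.97667)) = +4.3248 rad/s; magnitude 4.3248 rad/s.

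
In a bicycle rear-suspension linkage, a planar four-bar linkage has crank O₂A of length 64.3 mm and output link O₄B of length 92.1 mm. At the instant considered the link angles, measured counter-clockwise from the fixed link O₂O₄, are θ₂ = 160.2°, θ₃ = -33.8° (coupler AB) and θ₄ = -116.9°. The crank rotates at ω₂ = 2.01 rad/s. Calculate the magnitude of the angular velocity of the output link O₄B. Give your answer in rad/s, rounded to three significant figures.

0.342

ω₂ = 2.01 rad/s
Differentiating the loop-closure r₂e^{iθ₂}+r₃e^{iθ₃}=r₁+r₄e^{iθ₄} gives r₂ω₂e^{iθ₂}+r₃ω₃e^{iθ₃}=r₄ω₄e^{iθ₄}.
Eliminating the other unknown: ω₄ = r₂ω₂ sin(θ₂−θ₃) / [r₄ sin(θ₄−θ₃)].
Numerator sine = -0.24192; denominator sine = -0.99276.
Result = 0.0643·2.01·(-0.24192) / (0.0921·(-0.99276)) = +0.34196 rad/s; magnitude 0.34196 rad/s.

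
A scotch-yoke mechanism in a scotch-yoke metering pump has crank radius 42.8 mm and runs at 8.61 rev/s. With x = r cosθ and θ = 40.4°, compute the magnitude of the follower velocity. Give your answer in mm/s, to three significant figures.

1500

ω = 54.1 rad/s (from 8.61 rev/s).
x = r cosθ ⇒ ẋ = −rω sinθ.
|v| = rω|sinθ| = 0.0428·54.1·|sin 40.4°| = 1.5007 m/s = 1500.7 mm/s.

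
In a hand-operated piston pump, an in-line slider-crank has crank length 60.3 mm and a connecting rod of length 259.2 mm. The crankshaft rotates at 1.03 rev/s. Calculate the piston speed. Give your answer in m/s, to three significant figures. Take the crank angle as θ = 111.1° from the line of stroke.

ω = 2π·1.03 = 6.472 rad/s
For an in-line slider-crank, x = r cosθ + √(L² − r² sin²θ), so v = −rω sinθ·[1 + r cosθ/√(L² − r² sin²θ)].
With r = 0.0603 m, L = 0.2592 m, θ = 111.1°: √(L² − r² sin²θ) = 0.25302 m.
v = −0.0603·6.472·0.93295·[1 + 0.0603·-0.36000/0.25302] = -0.33284 m/s.
|v| = 0.33284 m/s.

0.333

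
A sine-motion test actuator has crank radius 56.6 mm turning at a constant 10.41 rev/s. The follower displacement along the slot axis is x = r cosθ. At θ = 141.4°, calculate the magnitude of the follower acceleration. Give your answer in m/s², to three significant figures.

189

ω = 65.41 rad/s (from 10.41 rev/s).
x = r cosθ ⇒ ẍ = −rω² cosθ (ω constant).
|a| = rω²|cosθ| = 0.0566·(65.41)²·|cos 141.4°| = 189.24 m/s².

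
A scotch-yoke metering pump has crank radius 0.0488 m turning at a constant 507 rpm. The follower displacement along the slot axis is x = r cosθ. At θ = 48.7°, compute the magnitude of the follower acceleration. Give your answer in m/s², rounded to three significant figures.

ω = 53.09 rad/s (from 507 rpm).
x = r cosθ ⇒ ẍ = −rω² cosθ (ω constant).
|a| = rω²|cosθ| = 0.0488·(53.09)²·|cos 48.7°| = 90.79 m/s².

90.8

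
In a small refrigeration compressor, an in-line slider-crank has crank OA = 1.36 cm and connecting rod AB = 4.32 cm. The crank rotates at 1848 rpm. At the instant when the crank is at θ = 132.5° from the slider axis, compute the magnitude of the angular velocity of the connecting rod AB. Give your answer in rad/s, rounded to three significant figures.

ω = 193.5 rad/s (converted from 1848 rpm).
The rod makes angle φ with the slider axis where L sinφ = r sinθ; differentiating, L cosφ·φ̇ = r ω cosθ.
L cosφ = √(L² − r² sin²θ) = 0.04202 m.
|ω_rod| = r ω |cosθ| / √(L² − r² sin²θ) = 0.0136·193.5·0.67559/0.04202 = 42.315 rad/s.

42.3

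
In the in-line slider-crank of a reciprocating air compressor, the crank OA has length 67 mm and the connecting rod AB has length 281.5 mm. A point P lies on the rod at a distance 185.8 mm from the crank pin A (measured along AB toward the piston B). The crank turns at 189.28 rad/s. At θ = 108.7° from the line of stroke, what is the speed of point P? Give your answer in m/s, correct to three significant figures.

ω = 189.3 rad/s.  Crank-pin speed |V_A| = rω = 12.682 m/s, perpendicular to OA.
Rod angle: sinφ = −(r/L) sinθ ⇒ φ = -13.029°; ω_rod = −rω cosθ/√(L²−r²sin²θ) = +14.825 rad/s.
V_P = V_A + ω_rod × AP, with AP = 0.1858 m along the rod.
Components: V_Px = −rω sinθ − a·ω_rod·sinφ = -11.391 m/s;  V_Py = rω cosθ + a·ω_rod·cosφ = -1.3823 m/s.
|V_P| = √(V_Px² + V_Py²) = 11.475 m/s.

11.5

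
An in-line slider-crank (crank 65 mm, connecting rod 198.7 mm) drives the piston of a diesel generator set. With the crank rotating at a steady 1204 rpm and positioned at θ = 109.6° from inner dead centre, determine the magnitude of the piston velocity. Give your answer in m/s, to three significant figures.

6.83

ω = 2π·1204/60 = 126.1 rad/s
For an in-line slider-crank, x = r cosθ + √(L² − r² sin²θ), so v = −rω sinθ·[1 + r cosθ/√(L² − r² sin²θ)].
With r = 0.065 m, L = 0.1987 m, θ = 109.6°: √(L² − r² sin²θ) = 0.18903 m.
v = −0.065·126.1·0.94206·[1 + 0.065·-0.33545/0.18903] = -6.83 m/s.
|v| = 6.83 m/s.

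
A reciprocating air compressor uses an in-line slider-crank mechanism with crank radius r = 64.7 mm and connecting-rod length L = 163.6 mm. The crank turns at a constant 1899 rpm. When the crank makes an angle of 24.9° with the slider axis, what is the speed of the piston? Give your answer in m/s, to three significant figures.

ω = 2π·1899/60 = 198.9 rad/s
For an in-line slider-crank, x = r cosθ + √(L² − r² sin²θ), so v = −rω sinθ·[1 + r cosθ/√(L² − r² sin²θ)].
With r = 0.0647 m, L = 0.1636 m, θ = 24.9°: √(L² − r² sin²θ) = 0.16132 m.
v = −0.0647·198.9·0.42104·[1 + 0.0647·0.90704/0.16132] = -7.388 m/s.
|v| = 7.388 m/s.

7.39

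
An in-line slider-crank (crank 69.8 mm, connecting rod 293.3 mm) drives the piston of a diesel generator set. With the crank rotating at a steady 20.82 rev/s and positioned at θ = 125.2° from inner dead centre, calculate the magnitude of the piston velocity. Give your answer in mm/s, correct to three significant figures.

6420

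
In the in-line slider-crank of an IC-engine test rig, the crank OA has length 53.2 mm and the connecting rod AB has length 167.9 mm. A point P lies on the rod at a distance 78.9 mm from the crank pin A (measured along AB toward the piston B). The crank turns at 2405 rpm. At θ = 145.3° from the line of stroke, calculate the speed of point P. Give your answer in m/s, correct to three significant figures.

8.87

ω = 251.9 rad/s.  Crank-pin speed |V_A| = rω = 13.398 m/s, perpendicular to OA.
Rod angle: sinφ = −(r/L) sinθ ⇒ φ = -10.392°; ω_rod = −rω cosθ/√(L²−r²sin²θ) = +66.701 rad/s.
V_P = V_A + ω_rod × AP, with AP = 0.0789 m along the rod.
Components: V_Px = −rω sinθ − a·ω_rod·sinφ = -6.6782 m/s;  V_Py = rω cosθ + a·ω_rod·cosφ = -5.8391 m/s.
|V_P| = √(V_Px² + V_Py²) = 8.8709 m/s.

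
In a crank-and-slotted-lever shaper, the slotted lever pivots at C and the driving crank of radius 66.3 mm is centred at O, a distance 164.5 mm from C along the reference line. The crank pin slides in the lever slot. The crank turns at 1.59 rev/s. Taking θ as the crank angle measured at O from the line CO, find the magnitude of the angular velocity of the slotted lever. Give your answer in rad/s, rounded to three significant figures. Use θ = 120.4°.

ω = 9.99 rad/s (from 1.59 rev/s).
Crank pin A relative to C: A = (d + r cosθ, r sinθ); lever angle φ = atan2(r sinθ, d + r cosθ).
Differentiating tanφ: φ̇ = rω(d cosθ + r)/(d² + r² + 2dr cosθ).
d² + r² + 2dr cosθ = |CA|² = 0.020418 m²;  d cosθ + r = -0.016943 m.
|ω_lever| = |0.0663·9.99·-0.016943| / 0.020418 = 0.54961 rad/s.

0.550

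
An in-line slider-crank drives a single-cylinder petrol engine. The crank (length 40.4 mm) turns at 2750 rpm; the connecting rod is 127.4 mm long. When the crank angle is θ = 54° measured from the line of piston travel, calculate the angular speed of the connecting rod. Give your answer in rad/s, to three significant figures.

55.5

ω = 288 rad/s (converted from 2750 rpm).
The rod makes angle φ with the slider axis where L sinφ = r sinθ; differentiating, L cosφ·φ̇ = r ω cosθ.
L cosφ = √(L² − r² sin²θ) = 0.12314 m.
|ω_rod| = r ω |cosθ| / √(L² − r² sin²θ) = 0.0404·288·0.58779/0.12314 = 55.536 rad/s.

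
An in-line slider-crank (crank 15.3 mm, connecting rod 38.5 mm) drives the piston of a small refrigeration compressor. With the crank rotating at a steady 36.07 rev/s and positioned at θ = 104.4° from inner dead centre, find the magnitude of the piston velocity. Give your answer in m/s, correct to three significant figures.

ω = 2π·36.1 = 226.6 rad/s
For an in-line slider-crank, x = r cosθ + √(L² − r² sin²θ), so v = −rω sinθ·[1 + r cosθ/√(L² − r² sin²θ)].
With r = 0.0153 m, L = 0.0385 m, θ = 104.4°: √(L² − r² sin²θ) = 0.035534 m.
v = −0.0153·226.6·0.96858·[1 + 0.0153·-0.24869/0.035534] = -2.9989 m/s.
|v| = 2.9989 m/s.

3.00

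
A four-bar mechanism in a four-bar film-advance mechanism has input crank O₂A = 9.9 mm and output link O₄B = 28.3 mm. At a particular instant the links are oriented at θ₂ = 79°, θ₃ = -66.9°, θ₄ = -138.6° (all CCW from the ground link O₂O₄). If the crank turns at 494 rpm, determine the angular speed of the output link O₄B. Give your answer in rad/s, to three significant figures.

10.7

ω₂ = 51.73 rad/s (from 494 rpm).
Differentiating the loop-closure r₂e^{iθ₂}+r₃e^{iθ₃}=r₁+r₄e^{iθ₄} gives r₂ω₂e^{iθ₂}+r₃ω₃e^{iθ₃}=r₄ω₄e^{iθ₄}.
Eliminating the other unknown: ω₄ = r₂ω₂ sin(θ₂−θ₃) / [r₄ sin(θ₄−θ₃)].
Numerator sine = +0.56064; denominator sine = -0.94943.
Result = 0.0099·51.73·(+0.56064) / (0.0283·(-0.94943)) = -10.686 rad/s; magnitude 10.686 rad/s.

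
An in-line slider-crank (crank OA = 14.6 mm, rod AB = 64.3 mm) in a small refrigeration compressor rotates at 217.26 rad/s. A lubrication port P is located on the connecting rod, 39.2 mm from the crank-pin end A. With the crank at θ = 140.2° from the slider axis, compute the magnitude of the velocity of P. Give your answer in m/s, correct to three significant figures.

ω = 217.3 rad/s.  Crank-pin speed |V_A| = rω = 3.172 m/s, perpendicular to OA.
Rod angle: sinφ = −(r/L) sinθ ⇒ φ = -8.357°; ω_rod = −rω cosθ/√(L²−r²sin²θ) = +38.307 rad/s.
V_P = V_A + ω_rod × AP, with AP = 0.0392 m along the rod.
Components: V_Px = −rω sinθ − a·ω_rod·sinφ = -1.8122 m/s;  V_Py = rω cosθ + a·ω_rod·cosφ = -0.9513 m/s.
|V_P| = √(V_Px² + V_Py²) = 2.0467 m/s.

2.05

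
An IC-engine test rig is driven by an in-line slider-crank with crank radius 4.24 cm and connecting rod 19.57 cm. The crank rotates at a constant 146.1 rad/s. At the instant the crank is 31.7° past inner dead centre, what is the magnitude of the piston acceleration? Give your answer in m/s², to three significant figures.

860

ω = 146.1 rad/s
x(θ) = r cosθ + √(L² − r² sin²θ); with ω constant, a = ω²·d²x/dθ².
d²x/dθ² = −r cosθ − r²(cos2θ)/√u − r⁴ sin²2θ/(4u^{3/2}),  u = L² − r² sin²θ = 0.0378021 m².
Substituting r = 0.0424 m, L = 0.1957 m, θ = 31.7°: d²x/dθ² = -0.040302 m.
a = ω²·d²x/dθ² = (146.1)²·(-0.040302) = -860.26 m/s²;  |a| = 860.26 m/s².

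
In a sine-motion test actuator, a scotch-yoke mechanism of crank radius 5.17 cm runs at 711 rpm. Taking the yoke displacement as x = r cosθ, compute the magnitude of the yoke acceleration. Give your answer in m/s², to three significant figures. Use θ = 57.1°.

ω = 74.46 rad/s (from 711 rpm).
x = r cosθ ⇒ ẍ = −rω² cosθ (ω constant).
|a| = rω²|cosθ| = 0.0517·(74.46)²·|cos 57.1°| = 155.68 m/s².

156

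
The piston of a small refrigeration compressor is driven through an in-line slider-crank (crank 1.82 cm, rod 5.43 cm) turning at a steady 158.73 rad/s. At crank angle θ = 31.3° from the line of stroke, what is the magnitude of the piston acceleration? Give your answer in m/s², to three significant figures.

ω = 158.7 rad/s
x(θ) = r cosθ + √(L² − r² sin²θ); with ω constant, a = ω²·d²x/dθ².
d²x/dθ² = −r cosθ − r²(cos2θ)/√u − r⁴ sin²2θ/(4u^{3/2}),  u = L² − r² sin²θ = 0.00285909 m².
Substituting r = 0.0182 m, L = 0.0543 m, θ = 31.3°: d²x/dθ² = -0.018543 m.
a = ω²·d²x/dθ² = (158.7)²·(-0.018543) = -467.21 m/s²;  |a| = 467.21 m/s².

467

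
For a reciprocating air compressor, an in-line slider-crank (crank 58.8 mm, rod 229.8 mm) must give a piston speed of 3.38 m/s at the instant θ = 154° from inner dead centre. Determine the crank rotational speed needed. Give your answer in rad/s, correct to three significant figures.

For an in-line slider-crank, |v_piston| = rω|sinθ|·[1 + r cosθ/√(L² − r² sin²θ)].
With r = 0.0588 m, L = 0.2298 m, θ = 154°: the bracketed kinematic factor |dx/dθ| = 0.019811 m.
ω = v/|dx/dθ| = 3.38/0.019811 = 170.62 rad/s.

171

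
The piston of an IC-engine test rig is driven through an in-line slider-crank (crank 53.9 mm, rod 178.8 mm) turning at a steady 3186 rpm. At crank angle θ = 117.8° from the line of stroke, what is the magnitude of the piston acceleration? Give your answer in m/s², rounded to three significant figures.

3830

ω = 2π·3186/60 = 333.6 rad/s
x(θ) = r cosθ + √(L² − r² sin²θ); with ω constant, a = ω²·d²x/dθ².
d²x/dθ² = −r cosθ − r²(cos2θ)/√u − r⁴ sin²2θ/(4u^{3/2}),  u = L² − r² sin²θ = 0.0296962 m².
Substituting r = 0.0539 m, L = 0.1788 m, θ = 117.8°: d²x/dθ² = +0.034382 m.
a = ω²·d²x/dθ² = (333.6)²·(+0.034382) = +3827.2 m/s²;  |a| = 3827.2 m/s².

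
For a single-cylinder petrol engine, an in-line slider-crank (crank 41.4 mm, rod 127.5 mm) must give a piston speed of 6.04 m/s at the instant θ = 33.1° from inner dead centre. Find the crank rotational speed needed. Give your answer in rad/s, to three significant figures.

For an in-line slider-crank, |v_piston| = rω|sinθ|·[1 + r cosθ/√(L² − r² sin²θ)].
With r = 0.0414 m, L = 0.1275 m, θ = 33.1°: the bracketed kinematic factor |dx/dθ| = 0.028857 m.
ω = v/|dx/dθ| = 6.04/0.028857 = 209.3 rad/s.

209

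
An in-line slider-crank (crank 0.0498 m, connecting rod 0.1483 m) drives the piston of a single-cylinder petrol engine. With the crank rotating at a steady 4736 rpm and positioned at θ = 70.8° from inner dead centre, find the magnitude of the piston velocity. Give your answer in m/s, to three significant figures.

26.0

ω = 2π·4736/60 = 496 rad/s
For an in-line slider-crank, x = r cosθ + √(L² − r² sin²θ), so v = −rω sinθ·[1 + r cosθ/√(L² − r² sin²θ)].
With r = 0.0498 m, L = 0.1483 m, θ = 70.8°: √(L² − r² sin²θ) = 0.14065 m.
v = −0.0498·496·0.94438·[1 + 0.0498·0.32887/0.14065] = -26.041 m/s.
|v| = 26.041 m/s.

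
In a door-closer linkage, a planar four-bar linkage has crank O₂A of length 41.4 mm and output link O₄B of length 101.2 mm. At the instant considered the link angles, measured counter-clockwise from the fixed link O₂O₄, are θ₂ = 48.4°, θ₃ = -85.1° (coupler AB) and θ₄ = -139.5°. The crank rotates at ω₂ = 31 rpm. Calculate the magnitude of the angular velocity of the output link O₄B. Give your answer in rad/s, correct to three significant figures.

ω₂ = 3.246 rad/s (from 31 rpm).
Differentiating the loop-closure r₂e^{iθ₂}+r₃e^{iθ₃}=r₁+r₄e^{iθ₄} gives r₂ω₂e^{iθ₂}+r₃ω₃e^{iθ₃}=r₄ω₄e^{iθ₄}.
Eliminating the other unknown: ω₄ = r₂ω₂ sin(θ₂−θ₃) / [r₄ sin(θ₄−θ₃)].
Numerator sine = +0.72537; denominator sine = -0.81310.
Result = 0.0414·3.246·(+0.72537) / (0.1012·(-0.81310)) = -1.1848 rad/s; magnitude 1.1848 rad/s.

1.18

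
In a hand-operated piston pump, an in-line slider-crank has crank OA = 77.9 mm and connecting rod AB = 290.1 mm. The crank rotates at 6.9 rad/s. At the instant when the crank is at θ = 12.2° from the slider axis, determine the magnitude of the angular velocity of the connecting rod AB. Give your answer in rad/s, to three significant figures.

1.81

ω = 6.9 rad/s
The rod makes angle φ with the slider axis where L sinφ = r sinθ; differentiating, L cosφ·φ̇ = r ω cosθ.
L cosφ = √(L² − r² sin²θ) = 0.28963 m.
|ω_rod| = r ω |cosθ| / √(L² − r² sin²θ) = 0.0779·6.9·0.97742/0.28963 = 1.8139 rad/s.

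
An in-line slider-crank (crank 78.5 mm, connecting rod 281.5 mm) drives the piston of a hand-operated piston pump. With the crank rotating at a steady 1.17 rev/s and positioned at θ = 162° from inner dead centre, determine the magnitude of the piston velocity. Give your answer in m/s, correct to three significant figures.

ω = 2π·1.17 = 7.351 rad/s
For an in-line slider-crank, x = r cosθ + √(L² − r² sin²θ), so v = −rω sinθ·[1 + r cosθ/√(L² − r² sin²θ)].
With r = 0.0785 m, L = 0.2815 m, θ = 162°: √(L² − r² sin²θ) = 0.28045 m.
v = −0.0785·7.351·0.30902·[1 + 0.0785·-0.95106/0.28045] = -0.13086 m/s.
|v| = 0.13086 m/s.

0.131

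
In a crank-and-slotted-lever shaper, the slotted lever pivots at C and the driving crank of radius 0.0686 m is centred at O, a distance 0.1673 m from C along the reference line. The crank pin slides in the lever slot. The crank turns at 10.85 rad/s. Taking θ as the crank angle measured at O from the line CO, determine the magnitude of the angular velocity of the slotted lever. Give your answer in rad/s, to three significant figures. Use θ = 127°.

1.26

ω = 10.85 rad/s
Crank pin A relative to C: A = (d + r cosθ, r sinθ); lever angle φ = atan2(r sinθ, d + r cosθ).
Differentiating tanφ: φ̇ = rω(d cosθ + r)/(d² + r² + 2dr cosθ).
d² + r² + 2dr cosθ = |CA|² = 0.0188815 m²;  d cosθ + r = -0.032084 m.
|ω_lever| = |0.0686·10.85·-0.032084| / 0.0188815 = 1.2647 rad/s.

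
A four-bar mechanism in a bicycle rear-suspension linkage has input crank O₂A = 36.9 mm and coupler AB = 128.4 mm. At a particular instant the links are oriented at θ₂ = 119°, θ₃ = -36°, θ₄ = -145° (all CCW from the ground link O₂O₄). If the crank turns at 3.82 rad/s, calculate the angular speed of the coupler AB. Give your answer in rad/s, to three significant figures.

1.15

ω₂ = 3.82 rad/s
Differentiating the loop-closure r₂e^{iθ₂}+r₃e^{iθ₃}=r₁+r₄e^{iθ₄} gives r₂ω₂e^{iθ₂}+r₃ω₃e^{iθ₃}=r₄ω₄e^{iθ₄}.
Eliminating the other unknown: ω₃ = r₂ω₂ sin(θ₄−θ₂) / [r₃ sin(θ₃−θ₄)].
Numerator sine = +0.99452; denominator sine = +0.94552.
Result = 0.0369·3.82·(+0.99452) / (0.1284·(+0.94552)) = +1.1547 rad/s; magnitude 1.1547 rad/s.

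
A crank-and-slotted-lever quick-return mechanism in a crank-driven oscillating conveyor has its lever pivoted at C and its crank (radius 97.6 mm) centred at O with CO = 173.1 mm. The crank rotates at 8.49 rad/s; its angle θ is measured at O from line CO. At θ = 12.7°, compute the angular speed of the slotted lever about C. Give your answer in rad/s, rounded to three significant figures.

ω = 8.49 rad/s
Crank pin A relative to C: A = (d + r cosθ, r sinθ); lever angle φ = atan2(r sinθ, d + r cosθ).
Differentiating tanφ: φ̇ = rω(d cosθ + r)/(d² + r² + 2dr cosθ).
d² + r² + 2dr cosθ = |CA|² = 0.0724518 m²;  d cosθ + r = +0.26647 m.
|ω_lever| = |0.0976·8.49·+0.26647| / 0.0724518 = 3.0475 rad/s.

3.05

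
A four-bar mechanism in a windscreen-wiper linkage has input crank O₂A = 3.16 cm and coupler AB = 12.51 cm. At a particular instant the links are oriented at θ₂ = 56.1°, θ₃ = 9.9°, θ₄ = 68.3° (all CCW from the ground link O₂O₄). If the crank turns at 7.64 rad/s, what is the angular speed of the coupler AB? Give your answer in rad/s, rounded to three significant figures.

0.479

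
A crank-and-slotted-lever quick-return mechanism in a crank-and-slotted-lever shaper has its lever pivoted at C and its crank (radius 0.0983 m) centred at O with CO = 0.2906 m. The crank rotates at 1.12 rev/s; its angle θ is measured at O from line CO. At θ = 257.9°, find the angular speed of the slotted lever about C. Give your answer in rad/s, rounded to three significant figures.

0.315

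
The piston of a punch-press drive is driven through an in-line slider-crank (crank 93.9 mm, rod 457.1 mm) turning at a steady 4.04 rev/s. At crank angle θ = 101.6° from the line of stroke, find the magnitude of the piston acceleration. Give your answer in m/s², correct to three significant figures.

23.8

ω = 2π·4.04 = 25.38 rad/s
x(θ) = r cosθ + √(L² − r² sin²θ); with ω constant, a = ω²·d²x/dθ².
d²x/dθ² = −r cosθ − r²(cos2θ)/√u − r⁴ sin²2θ/(4u^{3/2}),  u = L² − r² sin²θ = 0.20048 m².
Substituting r = 0.0939 m, L = 0.4571 m, θ = 101.6°: d²x/dθ² = +0.036947 m.
a = ω²·d²x/dθ² = (25.38)²·(+0.036947) = +23.807 m/s²;  |a| = 23.807 m/s².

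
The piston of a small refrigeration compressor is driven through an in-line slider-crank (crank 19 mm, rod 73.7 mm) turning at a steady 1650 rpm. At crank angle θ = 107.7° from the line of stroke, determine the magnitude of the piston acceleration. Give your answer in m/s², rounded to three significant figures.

ω = 2π·1650/60 = 172.8 rad/s
x(θ) = r cosθ + √(L² − r² sin²θ); with ω constant, a = ω²·d²x/dθ².
d²x/dθ² = −r cosθ − r²(cos2θ)/√u − r⁴ sin²2θ/(4u^{3/2}),  u = L² − r² sin²θ = 0.00510406 m².
Substituting r = 0.019 m, L = 0.0737 m, θ = 107.7°: d²x/dθ² = +0.0098655 m.
a = ω²·d²x/dθ² = (172.8)²·(+0.0098655) = +294.54 m/s²;  |a| = 294.54 m/s².

295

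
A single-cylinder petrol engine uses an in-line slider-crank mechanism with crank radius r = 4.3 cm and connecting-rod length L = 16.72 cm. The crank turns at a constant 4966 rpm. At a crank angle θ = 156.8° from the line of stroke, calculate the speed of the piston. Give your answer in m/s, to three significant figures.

6.72

ω = 2π·4966/60 = 520 rad/s
For an in-line slider-crank, x = r cosθ + √(L² − r² sin²θ), so v = −rω sinθ·[1 + r cosθ/√(L² − r² sin²θ)].
With r = 0.043 m, L = 0.1672 m, θ = 156.8°: √(L² − r² sin²θ) = 0.16634 m.
v = −0.043·520·0.39394·[1 + 0.043·-0.91914/0.16634] = -6.7161 m/s.
|v| = 6.7161 m/s.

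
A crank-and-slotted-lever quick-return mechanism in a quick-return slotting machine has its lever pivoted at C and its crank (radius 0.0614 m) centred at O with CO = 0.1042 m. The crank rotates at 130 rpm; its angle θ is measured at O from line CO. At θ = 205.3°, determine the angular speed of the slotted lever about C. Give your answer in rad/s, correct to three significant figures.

ω = 13.61 rad/s (from 130 rpm).
Crank pin A relative to C: A = (d + r cosθ, r sinθ); lever angle φ = atan2(r sinθ, d + r cosθ).
Differentiating tanφ: φ̇ = rω(d cosθ + r)/(d² + r² + 2dr cosθ).
d² + r² + 2dr cosθ = |CA|² = 0.00305918 m²;  d cosθ + r = -0.032805 m.
|ω_lever| = |0.0614·13.61·-0.032805| / 0.00305918 = 8.9636 rad/s.

8.96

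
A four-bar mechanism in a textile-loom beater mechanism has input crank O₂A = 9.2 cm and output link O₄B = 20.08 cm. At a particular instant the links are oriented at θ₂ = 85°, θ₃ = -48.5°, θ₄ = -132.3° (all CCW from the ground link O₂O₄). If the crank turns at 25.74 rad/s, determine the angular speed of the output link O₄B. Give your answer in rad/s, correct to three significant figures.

8.60

ω₂ = 25.74 rad/s
Differentiating the loop-closure r₂e^{iθ₂}+r₃e^{iθ₃}=r₁+r₄e^{iθ₄} gives r₂ω₂e^{iθ₂}+r₃ω₃e^{iθ₃}=r₄ω₄e^{iθ₄}.
Eliminating the other unknown: ω₄ = r₂ω₂ sin(θ₂−θ₃) / [r₄ sin(θ₄−θ₃)].
Numerator sine = +0.72537; denominator sine = -0.99415.
Result = 0.092·25.74·(+0.72537) / (0.2008·(-0.99415)) = -8.6048 rad/s; magnitude 8.6048 rad/s.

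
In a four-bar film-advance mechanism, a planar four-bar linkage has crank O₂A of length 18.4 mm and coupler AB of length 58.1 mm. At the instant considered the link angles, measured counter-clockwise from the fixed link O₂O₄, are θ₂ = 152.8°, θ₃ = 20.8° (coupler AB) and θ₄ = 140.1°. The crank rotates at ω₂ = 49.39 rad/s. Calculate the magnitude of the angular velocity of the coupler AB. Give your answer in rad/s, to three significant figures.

ω₂ = 49.39 rad/s
Differentiating the loop-closure r₂e^{iθ₂}+r₃e^{iθ₃}=r₁+r₄e^{iθ₄} gives r₂ω₂e^{iθ₂}+r₃ω₃e^{iθ₃}=r₄ω₄e^{iθ₄}.
Eliminating the other unknown: ω₃ = r₂ω₂ sin(θ₄−θ₂) / [r₃ sin(θ₃−θ₄)].
Numerator sine = -0.21985; denominator sine = -0.87207.
Result = 0.0184·49.39·(-0.21985) / (0.0581·(-0.87207)) = +3.9432 rad/s; magnitude 3.9432 rad/s.

3.94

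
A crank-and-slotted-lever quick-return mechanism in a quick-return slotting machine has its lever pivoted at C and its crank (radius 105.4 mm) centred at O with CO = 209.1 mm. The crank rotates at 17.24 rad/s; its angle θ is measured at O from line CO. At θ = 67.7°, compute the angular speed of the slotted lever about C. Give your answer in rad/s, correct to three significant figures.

4.69

ω = 17.24 rad/s
Crank pin A relative to C: A = (d + r cosθ, r sinθ); lever angle φ = atan2(r sinθ, d + r cosθ).
Differentiating tanφ: φ̇ = rω(d cosθ + r)/(d² + r² + 2dr cosθ).
d² + r² + 2dr cosθ = |CA|² = 0.0715577 m²;  d cosθ + r = +0.18474 m.
|ω_lever| = |0.1054·17.24·+0.18474| / 0.0715577 = 4.6913 rad/s.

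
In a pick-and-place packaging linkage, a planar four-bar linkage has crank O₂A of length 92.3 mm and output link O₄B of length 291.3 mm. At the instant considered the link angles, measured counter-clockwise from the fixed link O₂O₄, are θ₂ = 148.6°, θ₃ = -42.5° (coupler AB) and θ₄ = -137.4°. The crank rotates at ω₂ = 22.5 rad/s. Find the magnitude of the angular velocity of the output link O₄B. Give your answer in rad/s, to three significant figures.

1.38

ω₂ = 22.5 rad/s
Differentiating the loop-closure r₂e^{iθ₂}+r₃e^{iθ₃}=r₁+r₄e^{iθ₄} gives r₂ω₂e^{iθ₂}+r₃ω₃e^{iθ₃}=r₄ω₄e^{iθ₄}.
Eliminating the other unknown: ω₄ = r₂ω₂ sin(θ₂−θ₃) / [r₄ sin(θ₄−θ₃)].
Numerator sine = -0.19252; denominator sine = -0.99635.
Result = 0.0923·22.5·(-0.19252) / (0.2913·(-0.99635)) = +1.3776 rad/s; magnitude 1.3776 rad/s.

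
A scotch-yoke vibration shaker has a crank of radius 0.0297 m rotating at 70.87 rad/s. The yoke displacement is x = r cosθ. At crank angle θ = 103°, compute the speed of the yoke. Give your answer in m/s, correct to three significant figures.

2.05

ω = 70.87 rad/s
x = r cosθ ⇒ ẋ = −rω sinθ.
|v| = rω|sinθ| = 0.0297·70.87·|sin 103°| = 2.0509 m/s.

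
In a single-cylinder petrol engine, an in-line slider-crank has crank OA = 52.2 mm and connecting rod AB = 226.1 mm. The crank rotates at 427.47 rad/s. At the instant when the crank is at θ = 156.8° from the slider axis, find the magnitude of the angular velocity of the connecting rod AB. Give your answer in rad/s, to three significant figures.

91.1

ω = 427.5 rad/s
The rod makes angle φ with the slider axis where L sinφ = r sinθ; differentiating, L cosφ·φ̇ = r ω cosθ.
L cosφ = √(L² − r² sin²θ) = 0.22516 m.
|ω_rod| = r ω |cosθ| / √(L² − r² sin²θ) = 0.0522·427.5·0.91914/0.22516 = 91.087 rad/s.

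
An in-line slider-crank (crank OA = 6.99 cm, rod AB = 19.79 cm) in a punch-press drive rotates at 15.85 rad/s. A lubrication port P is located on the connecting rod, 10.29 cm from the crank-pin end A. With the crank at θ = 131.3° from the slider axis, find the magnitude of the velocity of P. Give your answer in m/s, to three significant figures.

ω = 15.85 rad/s.  Crank-pin speed |V_A| = rω = 1.1079 m/s, perpendicular to OA.
Rod angle: sinφ = −(r/L) sinθ ⇒ φ = -15.388°; ω_rod = −rω cosθ/√(L²−r²sin²θ) = +3.8323 rad/s.
V_P = V_A + ω_rod × AP, with AP = 0.1029 m along the rod.
Components: V_Px = −rω sinθ − a·ω_rod·sinφ = -0.7277 m/s;  V_Py = rω cosθ + a·ω_rod·cosφ = -0.35102 m/s.
|V_P| = √(V_Px² + V_Py²) = 0.80793 m/s.

0.808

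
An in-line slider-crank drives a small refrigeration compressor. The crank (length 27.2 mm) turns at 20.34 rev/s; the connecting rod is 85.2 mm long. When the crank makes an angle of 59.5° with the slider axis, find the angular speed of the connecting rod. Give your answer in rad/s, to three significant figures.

ω = 127.8 rad/s (converted from 20.34 rev/s).
The rod makes angle φ with the slider axis where L sinφ = r sinθ; differentiating, L cosφ·φ̇ = r ω cosθ.
L cosφ = √(L² − r² sin²θ) = 0.081913 m.
|ω_rod| = r ω |cosθ| / √(L² − r² sin²θ) = 0.0272·127.8·0.50754/0.081913 = 21.538 rad/s.

21.5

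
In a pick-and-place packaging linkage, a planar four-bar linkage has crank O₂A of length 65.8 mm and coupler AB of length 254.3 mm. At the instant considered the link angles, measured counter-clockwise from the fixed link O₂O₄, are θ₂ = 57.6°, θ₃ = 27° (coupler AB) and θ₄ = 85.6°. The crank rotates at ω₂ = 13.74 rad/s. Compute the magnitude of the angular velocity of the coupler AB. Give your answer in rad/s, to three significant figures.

ω₂ = 13.74 rad/s
Differentiating the loop-closure r₂e^{iθ₂}+r₃e^{iθ₃}=r₁+r₄e^{iθ₄} gives r₂ω₂e^{iθ₂}+r₃ω₃e^{iθ₃}=r₄ω₄e^{iθ₄}.
Eliminating the other unknown: ω₃ = r₂ω₂ sin(θ₄−θ₂) / [r₃ sin(θ₃−θ₄)].
Numerator sine = +0.46947; denominator sine = -0.85355.
Result = 0.0658·13.74·(+0.46947) / (0.2543·(-0.85355)) = -1.9554 rad/s; magnitude 1.9554 rad/s.

1.96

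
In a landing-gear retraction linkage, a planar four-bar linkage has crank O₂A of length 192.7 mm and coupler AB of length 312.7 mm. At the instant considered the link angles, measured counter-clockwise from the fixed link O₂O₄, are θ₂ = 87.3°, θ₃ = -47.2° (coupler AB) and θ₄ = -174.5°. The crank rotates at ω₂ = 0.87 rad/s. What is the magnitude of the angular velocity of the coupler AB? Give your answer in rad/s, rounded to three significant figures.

0.667

ω₂ = 0.87 rad/s
Differentiating the loop-closure r₂e^{iθ₂}+r₃e^{iθ₃}=r₁+r₄e^{iθ₄} gives r₂ω₂e^{iθ₂}+r₃ω₃e^{iθ₃}=r₄ω₄e^{iθ₄}.
Eliminating the other unknown: ω₃ = r₂ω₂ sin(θ₄−θ₂) / [r₃ sin(θ₃−θ₄)].
Numerator sine = +0.98978; denominator sine = +0.79547.
Result = 0.1927·0.87·(+0.98978) / (0.3127·(+0.79547)) = +0.66709 rad/s; magnitude 0.66709 rad/s.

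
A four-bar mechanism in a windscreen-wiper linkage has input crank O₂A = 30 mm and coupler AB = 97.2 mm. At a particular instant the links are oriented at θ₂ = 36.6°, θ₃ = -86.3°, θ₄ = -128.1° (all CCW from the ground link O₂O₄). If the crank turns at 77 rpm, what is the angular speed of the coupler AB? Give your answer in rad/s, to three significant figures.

ω₂ = 8.063 rad/s (from 77 rpm).
Differentiating the loop-closure r₂e^{iθ₂}+r₃e^{iθ₃}=r₁+r₄e^{iθ₄} gives r₂ω₂e^{iθ₂}+r₃ω₃e^{iθ₃}=r₄ω₄e^{iθ₄}.
Eliminating the other unknown: ω₃ = r₂ω₂ sin(θ₄−θ₂) / [r₃ sin(θ₃−θ₄)].
Numerator sine = -0.26387; denominator sine = +0.66653.
Result = 0.03·8.063·(-0.26387) / (0.0972·(+0.66653)) = -0.98525 rad/s; magnitude 0.98525 rad/s.

0.985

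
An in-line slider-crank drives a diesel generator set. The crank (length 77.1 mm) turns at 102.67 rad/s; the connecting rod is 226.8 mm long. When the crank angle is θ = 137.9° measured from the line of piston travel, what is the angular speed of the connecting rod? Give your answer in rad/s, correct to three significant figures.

ω = 102.7 rad/s
The rod makes angle φ with the slider axis where L sinφ = r sinθ; differentiating, L cosφ·φ̇ = r ω cosθ.
L cosφ = √(L² − r² sin²θ) = 0.22083 m.
|ω_rod| = r ω |cosθ| / √(L² − r² sin²θ) = 0.0771·102.7·0.74198/0.22083 = 26.597 rad/s.

26.6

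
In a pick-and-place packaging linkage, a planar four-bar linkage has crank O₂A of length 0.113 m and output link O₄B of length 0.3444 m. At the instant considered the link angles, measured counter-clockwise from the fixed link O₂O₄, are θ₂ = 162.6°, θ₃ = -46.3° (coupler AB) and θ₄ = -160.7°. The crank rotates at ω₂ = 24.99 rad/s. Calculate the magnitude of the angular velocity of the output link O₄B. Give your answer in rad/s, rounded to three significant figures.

4.35

ω₂ = 24.99 rad/s
Differentiating the loop-closure r₂e^{iθ₂}+r₃e^{iθ₃}=r₁+r₄e^{iθ₄} gives r₂ω₂e^{iθ₂}+r₃ω₃e^{iθ₃}=r₄ω₄e^{iθ₄}.
Eliminating the other unknown: ω₄ = r₂ω₂ sin(θ₂−θ₃) / [r₄ sin(θ₄−θ₃)].
Numerator sine = -0.48328; denominator sine = -0.91068.
Result = 0.113·24.99·(-0.48328) / (0.3444·(-0.91068)) = +4.3513 rad/s; magnitude 4.3513 rad/s.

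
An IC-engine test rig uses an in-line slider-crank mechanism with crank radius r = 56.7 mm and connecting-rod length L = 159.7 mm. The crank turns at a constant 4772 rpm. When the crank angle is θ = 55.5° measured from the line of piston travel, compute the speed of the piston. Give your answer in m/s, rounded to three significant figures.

28.3

ω = 2π·4772/60 = 499.7 rad/s
For an in-line slider-crank, x = r cosθ + √(L² − r² sin²θ), so v = −rω sinθ·[1 + r cosθ/√(L² − r² sin²θ)].
With r = 0.0567 m, L = 0.1597 m, θ = 55.5°: √(L² − r² sin²θ) = 0.15271 m.
v = −0.0567·499.7·0.82413·[1 + 0.0567·0.56641/0.15271] = -28.262 m/s.
|v| = 28.262 m/s.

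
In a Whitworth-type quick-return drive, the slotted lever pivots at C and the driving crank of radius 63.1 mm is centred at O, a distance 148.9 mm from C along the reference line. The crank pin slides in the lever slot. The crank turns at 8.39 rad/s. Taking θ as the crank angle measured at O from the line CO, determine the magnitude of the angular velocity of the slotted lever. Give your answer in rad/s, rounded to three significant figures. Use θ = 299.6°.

ω = 8.39 rad/s
Crank pin A relative to C: A = (d + r cosθ, r sinθ); lever angle φ = atan2(r sinθ, d + r cosθ).
Differentiating tanφ: φ̇ = rω(d cosθ + r)/(d² + r² + 2dr cosθ).
d² + r² + 2dr cosθ = |CA|² = 0.0354346 m²;  d cosθ + r = +0.13665 m.
|ω_lever| = |0.0631·8.39·+0.13665| / 0.0354346 = 2.0416 rad/s.

2.04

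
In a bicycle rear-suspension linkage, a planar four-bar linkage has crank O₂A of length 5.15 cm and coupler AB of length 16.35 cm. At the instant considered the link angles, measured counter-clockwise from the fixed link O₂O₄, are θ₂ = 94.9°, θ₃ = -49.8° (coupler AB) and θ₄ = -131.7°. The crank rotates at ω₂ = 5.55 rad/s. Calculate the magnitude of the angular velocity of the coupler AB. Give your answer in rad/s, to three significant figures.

ω₂ = 5.55 rad/s
Differentiating the loop-closure r₂e^{iθ₂}+r₃e^{iθ₃}=r₁+r₄e^{iθ₄} gives r₂ω₂e^{iθ₂}+r₃ω₃e^{iθ₃}=r₄ω₄e^{iθ₄}.
Eliminating the other unknown: ω₃ = r₂ω₂ sin(θ₄−θ₂) / [r₃ sin(θ₃−θ₄)].
Numerator sine = +0.72657; denominator sine = +0.99002.
Result = 0.0515·5.55·(+0.72657) / (0.1635·(+0.99002)) = +1.283 rad/s; magnitude 1.283 rad/s.

1.28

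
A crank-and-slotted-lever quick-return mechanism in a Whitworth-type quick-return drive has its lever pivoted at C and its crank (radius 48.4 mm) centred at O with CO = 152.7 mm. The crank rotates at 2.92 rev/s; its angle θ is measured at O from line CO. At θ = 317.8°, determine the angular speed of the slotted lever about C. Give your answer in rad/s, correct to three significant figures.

3.92

ω = 18.35 rad/s (from 2.92 rev/s).
Crank pin A relative to C: A = (d + r cosθ, r sinθ); lever angle φ = atan2(r sinθ, d + r cosθ).
Differentiating tanφ: φ̇ = rω(d cosθ + r)/(d² + r² + 2dr cosθ).
d² + r² + 2dr cosθ = |CA|² = 0.0366099 m²;  d cosθ + r = +0.16152 m.
|ω_lever| = |0.0484·18.35·+0.16152| / 0.0366099 = 3.9178 rad/s.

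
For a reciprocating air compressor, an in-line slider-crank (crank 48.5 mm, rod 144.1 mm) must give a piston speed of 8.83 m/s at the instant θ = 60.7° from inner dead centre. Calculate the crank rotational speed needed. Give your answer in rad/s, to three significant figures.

178

For an in-line slider-crank, |v_piston| = rω|sinθ|·[1 + r cosθ/√(L² − r² sin²θ)].
With r = 0.0485 m, L = 0.1441 m, θ = 60.7°: the bracketed kinematic factor |dx/dθ| = 0.049583 m.
ω = v/|dx/dθ| = 8.83/0.049583 = 178.09 rad/s.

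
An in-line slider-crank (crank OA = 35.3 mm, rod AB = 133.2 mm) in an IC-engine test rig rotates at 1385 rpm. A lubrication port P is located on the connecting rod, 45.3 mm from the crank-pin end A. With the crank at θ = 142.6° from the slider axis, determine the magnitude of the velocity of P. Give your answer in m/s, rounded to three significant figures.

3.94

ω = 145 rad/s.  Crank-pin speed |V_A| = rω = 5.1198 m/s, perpendicular to OA.
Rod angle: sinφ = −(r/L) sinθ ⇒ φ = -9.263°; ω_rod = −rω cosθ/√(L²−r²sin²θ) = +30.938 rad/s.
V_P = V_A + ω_rod × AP, with AP = 0.0453 m along the rod.
Components: V_Px = −rω sinθ − a·ω_rod·sinφ = -2.8841 m/s;  V_Py = rω cosθ + a·ω_rod·cosφ = -2.684 m/s.
|V_P| = √(V_Px² + V_Py²) = 3.9398 m/s.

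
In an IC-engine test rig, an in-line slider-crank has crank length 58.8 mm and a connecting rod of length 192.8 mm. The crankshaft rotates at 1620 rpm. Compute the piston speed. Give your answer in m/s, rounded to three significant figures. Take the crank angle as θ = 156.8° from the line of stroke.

2.82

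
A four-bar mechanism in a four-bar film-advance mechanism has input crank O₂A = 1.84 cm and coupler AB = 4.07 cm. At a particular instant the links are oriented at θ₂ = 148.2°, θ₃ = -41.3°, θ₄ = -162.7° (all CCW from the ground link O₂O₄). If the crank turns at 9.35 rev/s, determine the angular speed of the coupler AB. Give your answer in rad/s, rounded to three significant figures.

23.5

ω₂ = 58.75 rad/s (from 9.35 rev/s).
Differentiating the loop-closure r₂e^{iθ₂}+r₃e^{iθ₃}=r₁+r₄e^{iθ₄} gives r₂ω₂e^{iθ₂}+r₃ω₃e^{iθ₃}=r₄ω₄e^{iθ₄}.
Eliminating the other unknown: ω₃ = r₂ω₂ sin(θ₄−θ₂) / [r₃ sin(θ₃−θ₄)].
Numerator sine = +0.75585; denominator sine = +0.85355.
Result = 0.0184·58.75·(+0.75585) / (0.0407·(+0.85355)) = +23.519 rad/s; magnitude 23.519 rad/s.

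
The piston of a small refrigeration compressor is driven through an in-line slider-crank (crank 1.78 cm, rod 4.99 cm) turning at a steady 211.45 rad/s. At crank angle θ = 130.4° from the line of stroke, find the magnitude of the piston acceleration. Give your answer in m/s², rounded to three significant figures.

553

ω = 211.4 rad/s
x(θ) = r cosθ + √(L² − r² sin²θ); with ω constant, a = ω²·d²x/dθ².
d²x/dθ² = −r cosθ − r²(cos2θ)/√u − r⁴ sin²2θ/(4u^{3/2}),  u = L² − r² sin²θ = 0.00230626 m².
Substituting r = 0.0178 m, L = 0.0499 m, θ = 130.4°: d²x/dθ² = +0.012371 m.
a = ω²·d²x/dθ² = (211.4)²·(+0.012371) = +553.1 m/s²;  |a| = 553.1 m/s².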